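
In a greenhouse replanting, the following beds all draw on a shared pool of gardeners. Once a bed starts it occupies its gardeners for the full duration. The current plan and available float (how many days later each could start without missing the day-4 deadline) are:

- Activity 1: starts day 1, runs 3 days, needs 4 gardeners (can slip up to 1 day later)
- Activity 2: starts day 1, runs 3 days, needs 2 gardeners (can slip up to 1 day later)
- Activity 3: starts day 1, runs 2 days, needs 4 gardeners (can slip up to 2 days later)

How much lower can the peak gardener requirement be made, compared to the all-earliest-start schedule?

Early-start peak: d1:10  d2:10  d3:6  d4:0 ⇒ 10.
Leveled (Activity 1@1, Activity 2@1, Activity 3@1): d1:10  d2:10  d3:6  d4:0 ⇒ 10.
Reduction 10 − 10 = 0.

0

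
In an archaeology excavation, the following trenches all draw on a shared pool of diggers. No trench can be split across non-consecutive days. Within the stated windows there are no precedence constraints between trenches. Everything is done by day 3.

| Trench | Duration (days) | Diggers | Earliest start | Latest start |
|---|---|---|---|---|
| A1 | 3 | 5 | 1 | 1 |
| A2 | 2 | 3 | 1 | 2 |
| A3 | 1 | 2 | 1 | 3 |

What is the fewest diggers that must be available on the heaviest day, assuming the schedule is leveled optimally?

Early-start (A1@1, A2@1, A3@1) gives peak 10: d1:10  d2:8  d3:5.
Shift A3→3.
Schedule A1@1, A2@1, A3@3: d1:8  d2:8  d3:7 — peak 8.
Total digger-days = 23 over 3 days ⇒ peak ≥ ⌈23/3⌉ = 8, so 8 is optimal.

8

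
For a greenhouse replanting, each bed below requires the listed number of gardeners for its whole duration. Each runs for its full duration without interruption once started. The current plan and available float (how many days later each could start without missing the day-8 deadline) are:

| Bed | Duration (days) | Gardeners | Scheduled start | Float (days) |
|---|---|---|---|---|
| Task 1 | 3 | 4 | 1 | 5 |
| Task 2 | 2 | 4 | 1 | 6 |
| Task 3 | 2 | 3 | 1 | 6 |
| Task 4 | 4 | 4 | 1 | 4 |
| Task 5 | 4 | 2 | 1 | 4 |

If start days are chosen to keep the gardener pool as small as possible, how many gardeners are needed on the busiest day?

Early-start (Task 1@1, Task 2@1, Task 3@1, Task 4@1, Task 5@1) gives peak 17: d1:17  d2:17  d3:10  d4:6  d5:0  d6:0  d7:0  d8:0.
Shift Task 3→3, Task 4→4, Task 5→5.
Schedule Task 1@1, Task 2@1, Task 3@3, Task 4@4, Task 5@5: d1:8  d2:8  d3:7  d4:7  d5:6  d6:6  d7:6  d8:2 — peak 8.

8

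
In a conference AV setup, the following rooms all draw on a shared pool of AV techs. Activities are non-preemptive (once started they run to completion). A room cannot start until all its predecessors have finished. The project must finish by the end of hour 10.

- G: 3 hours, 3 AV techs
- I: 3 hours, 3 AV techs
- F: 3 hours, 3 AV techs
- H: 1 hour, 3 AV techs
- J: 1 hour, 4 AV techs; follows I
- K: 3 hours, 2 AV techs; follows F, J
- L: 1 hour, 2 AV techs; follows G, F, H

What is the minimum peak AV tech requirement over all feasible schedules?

Early-start (G@1, I@1, F@1, H@1, J@4, K@5, L@4) gives peak 12: h1:12  h2:9  h3:9  h4:6  h5:2  h6:2  h7:2  h8:0  h9:0  h10:0.
Shift F→4, H→4, J→7, K→8, L→7.
Schedule G@1, I@1, F@4, H@4, J@7, K@8, L@7: h1:6  h2:6  h3:6  h4:6  h5:3  h6:3  h7:6  h8:2  h9:2  h10:2 — peak 6.

6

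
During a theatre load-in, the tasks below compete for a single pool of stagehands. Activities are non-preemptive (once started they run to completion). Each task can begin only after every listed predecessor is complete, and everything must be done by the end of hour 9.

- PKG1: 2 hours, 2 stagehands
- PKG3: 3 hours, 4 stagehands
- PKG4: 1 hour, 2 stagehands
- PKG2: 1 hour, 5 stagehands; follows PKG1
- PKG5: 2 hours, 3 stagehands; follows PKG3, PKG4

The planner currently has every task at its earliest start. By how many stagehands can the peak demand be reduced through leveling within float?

4

Early-start peak: h1:8  h2:6  h3:9  h4:3  h5:3  h6:0  h7:0  h8:0  h9:0 ⇒ 9.
Leveled (PKG1@1, PKG3@3, PKG4@1, PKG2@6, PKG5@7): h1:4  h2:2  h3:4  h4:4  h5:4  h6:5  h7:3  h8:3  h9:0 ⇒ 5.
Reduction 9 − 5 = 4.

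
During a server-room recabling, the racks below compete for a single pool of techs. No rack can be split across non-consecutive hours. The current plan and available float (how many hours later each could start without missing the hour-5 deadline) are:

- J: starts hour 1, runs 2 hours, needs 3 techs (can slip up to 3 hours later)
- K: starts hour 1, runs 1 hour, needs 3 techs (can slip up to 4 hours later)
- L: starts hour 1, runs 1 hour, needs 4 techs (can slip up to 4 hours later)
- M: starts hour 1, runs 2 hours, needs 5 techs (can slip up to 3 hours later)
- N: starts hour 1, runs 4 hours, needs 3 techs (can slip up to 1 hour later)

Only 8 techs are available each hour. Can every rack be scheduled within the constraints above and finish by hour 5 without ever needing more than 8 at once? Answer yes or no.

Schedule J@1, K@1, L@3, M@4, N@2: h1:6  h2:6  h3:7  h4:8  h5:8 — peak 8 ≤ 8.

yes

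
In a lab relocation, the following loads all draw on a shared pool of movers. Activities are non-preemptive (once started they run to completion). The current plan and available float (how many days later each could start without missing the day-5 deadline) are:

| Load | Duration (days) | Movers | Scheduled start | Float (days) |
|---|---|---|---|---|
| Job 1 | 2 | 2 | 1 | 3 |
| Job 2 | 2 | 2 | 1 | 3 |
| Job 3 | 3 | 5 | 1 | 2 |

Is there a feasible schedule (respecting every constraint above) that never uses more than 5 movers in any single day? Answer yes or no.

Schedule Job 1@1, Job 2@1, Job 3@3: d1:4  d2:4  d3:5  d4:5  d5:5 — peak 5 ≤ 5.

yes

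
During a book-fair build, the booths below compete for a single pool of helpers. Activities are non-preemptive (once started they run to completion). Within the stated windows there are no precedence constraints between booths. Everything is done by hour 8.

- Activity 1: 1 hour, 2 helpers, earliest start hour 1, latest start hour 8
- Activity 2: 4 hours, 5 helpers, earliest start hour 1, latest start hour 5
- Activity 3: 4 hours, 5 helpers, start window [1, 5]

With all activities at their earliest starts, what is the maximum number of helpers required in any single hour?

Early-start schedule: Activity 1@1, Activity 2@1, Activity 3@1.
Load per hour: hour 1: 12, hour 2: 10, hour 3: 10, hour 4: 10, hour 5: 0, hour 6: 0, hour 7: 0, hour 8: 0.
Peak is 12.

12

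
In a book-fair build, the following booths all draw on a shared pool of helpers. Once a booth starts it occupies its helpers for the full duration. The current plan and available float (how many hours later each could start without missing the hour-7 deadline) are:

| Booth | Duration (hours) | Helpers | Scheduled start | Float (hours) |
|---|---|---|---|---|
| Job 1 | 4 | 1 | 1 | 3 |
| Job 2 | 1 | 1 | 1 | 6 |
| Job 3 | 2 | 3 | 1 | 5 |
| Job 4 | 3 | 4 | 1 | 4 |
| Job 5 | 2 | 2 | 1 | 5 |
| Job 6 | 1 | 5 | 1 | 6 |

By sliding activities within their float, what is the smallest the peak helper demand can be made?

5

Early-start (Job 1@1, Job 2@1, Job 3@1, Job 4@1, Job 5@1, Job 6@1) gives peak 16: h1:16  h2:10  h3:5  h4:1  h5:0  h6:0  h7:0.
Shift Job 3→5, Job 4→2, Job 5→5, Job 6→7.
Schedule Job 1@1, Job 2@1, Job 3@5, Job 4@2, Job 5@5, Job 6@7: h1:2  h2:5  h3:5  h4:5  h5:5  h6:5  h7:5 — peak 5.
Total helper-hours = 32 over 7 hours ⇒ peak ≥ ⌈32/7⌉ = 5, so 5 is optimal.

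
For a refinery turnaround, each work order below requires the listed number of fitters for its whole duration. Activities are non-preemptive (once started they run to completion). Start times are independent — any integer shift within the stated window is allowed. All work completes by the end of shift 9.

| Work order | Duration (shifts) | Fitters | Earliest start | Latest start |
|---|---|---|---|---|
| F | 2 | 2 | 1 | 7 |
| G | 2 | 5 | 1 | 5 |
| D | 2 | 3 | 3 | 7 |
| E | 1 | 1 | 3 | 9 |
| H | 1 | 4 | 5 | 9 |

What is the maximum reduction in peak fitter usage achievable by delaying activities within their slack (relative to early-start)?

2

Early-start peak: s1:7  s2:7  s3:4  s4:3  s5:4  s6:0  s7:0  s8:0  s9:0 ⇒ 7.
Leveled (F@1, G@3, D@5, E@5, H@7): s1:2  s2:2  s3:5  s4:5  s5:4  s6:3  s7:4  s8:0  s9:0 ⇒ 5.
Reduction 7 − 5 = 2.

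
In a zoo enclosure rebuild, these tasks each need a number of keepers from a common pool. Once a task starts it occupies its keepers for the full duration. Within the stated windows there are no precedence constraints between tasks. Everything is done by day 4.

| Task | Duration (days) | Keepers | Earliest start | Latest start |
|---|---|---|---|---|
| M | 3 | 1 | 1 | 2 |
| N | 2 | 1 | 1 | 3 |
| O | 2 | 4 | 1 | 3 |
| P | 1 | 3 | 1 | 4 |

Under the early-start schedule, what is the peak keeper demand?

Early-start schedule: M@1, N@1, O@1, P@1.
Load per day: day 1: 9, day 2: 6, day 3: 1, day 4: 0.
Peak is 9.

9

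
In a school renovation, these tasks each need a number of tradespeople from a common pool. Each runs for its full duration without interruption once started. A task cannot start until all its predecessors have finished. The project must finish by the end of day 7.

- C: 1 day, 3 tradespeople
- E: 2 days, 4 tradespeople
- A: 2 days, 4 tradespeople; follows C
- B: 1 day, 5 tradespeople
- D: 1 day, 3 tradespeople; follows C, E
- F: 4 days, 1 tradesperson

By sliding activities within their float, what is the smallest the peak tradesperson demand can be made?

Early-start (C@1, E@1, A@2, B@1, D@3, F@1) gives peak 13: d1:13  d2:9  d3:8  d4:1  d5:0  d6:0  d7:0.
Shift E→2, A→4, B→6, D→7.
Schedule C@1, E@2, A@4, B@6, D@7, F@1: d1:4  d2:5  d3:5  d4:5  d5:4  d6:5  d7:3 — peak 5.
Total tradesperson-days = 31 over 7 days ⇒ peak ≥ ⌈31/7⌉ = 5, so 5 is optimal.

5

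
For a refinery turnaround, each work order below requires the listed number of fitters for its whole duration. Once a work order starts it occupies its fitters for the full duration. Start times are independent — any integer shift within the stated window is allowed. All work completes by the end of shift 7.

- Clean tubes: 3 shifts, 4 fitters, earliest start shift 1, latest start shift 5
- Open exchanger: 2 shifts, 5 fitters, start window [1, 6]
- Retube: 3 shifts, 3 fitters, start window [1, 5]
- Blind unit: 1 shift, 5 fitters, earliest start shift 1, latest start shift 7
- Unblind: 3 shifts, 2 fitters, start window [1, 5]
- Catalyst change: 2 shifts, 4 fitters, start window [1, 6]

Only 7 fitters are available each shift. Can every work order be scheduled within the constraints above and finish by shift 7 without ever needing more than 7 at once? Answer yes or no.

no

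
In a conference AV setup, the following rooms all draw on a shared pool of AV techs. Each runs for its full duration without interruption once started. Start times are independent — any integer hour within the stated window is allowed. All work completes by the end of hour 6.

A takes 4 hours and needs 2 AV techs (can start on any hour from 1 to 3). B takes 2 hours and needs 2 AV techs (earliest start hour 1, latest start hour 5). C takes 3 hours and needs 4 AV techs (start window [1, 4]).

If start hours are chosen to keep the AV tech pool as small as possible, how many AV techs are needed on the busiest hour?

Early-start (A@1, B@1, C@1) gives peak 8: h1:8  h2:8  h3:6  h4:2  h5:0  h6:0.
Shift C→3.
Schedule A@1, B@1, C@3: h1:4  h2:4  h3:6  h4:6  h5:4  h6:0 — peak 6.

6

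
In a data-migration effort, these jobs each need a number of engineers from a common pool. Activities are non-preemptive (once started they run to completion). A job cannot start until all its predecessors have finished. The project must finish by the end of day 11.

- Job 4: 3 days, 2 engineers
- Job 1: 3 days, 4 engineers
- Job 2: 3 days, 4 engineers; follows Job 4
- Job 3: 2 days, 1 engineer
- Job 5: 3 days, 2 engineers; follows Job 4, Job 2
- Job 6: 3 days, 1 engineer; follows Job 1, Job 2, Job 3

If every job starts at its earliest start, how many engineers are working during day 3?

6

At early start, day 3 has: Job 4, Job 1.
Demand: 2 + 4 = 6.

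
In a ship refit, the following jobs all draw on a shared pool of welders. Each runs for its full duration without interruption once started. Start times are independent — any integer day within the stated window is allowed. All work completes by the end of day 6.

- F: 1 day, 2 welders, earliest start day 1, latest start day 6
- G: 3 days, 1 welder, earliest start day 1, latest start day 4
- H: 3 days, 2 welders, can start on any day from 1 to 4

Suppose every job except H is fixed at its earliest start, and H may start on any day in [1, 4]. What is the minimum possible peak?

H@1: d1:5  d2:3  d3:3  d4:0  d5:0  d6:0 → peak 5
H@2: d1:3  d2:3  d3:3  d4:2  d5:0  d6:0 → peak 3
H@3: d1:3  d2:1  d3:3  d4:2  d5:2  d6:0 → peak 3
H@4: d1:3  d2:1  d3:1  d4:2  d5:2  d6:2 → peak 3
Best is H@2, peak 3.

3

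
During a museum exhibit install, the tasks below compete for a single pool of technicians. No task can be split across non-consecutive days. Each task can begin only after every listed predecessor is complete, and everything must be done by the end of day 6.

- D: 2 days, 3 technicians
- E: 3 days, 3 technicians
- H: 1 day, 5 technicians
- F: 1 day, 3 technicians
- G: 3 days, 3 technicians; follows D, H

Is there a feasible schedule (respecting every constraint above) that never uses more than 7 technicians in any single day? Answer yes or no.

yes

Schedule D@1, E@4, H@3, F@1, G@4: d1:6  d2:3  d3:5  d4:6  d5:6  d6:6 — peak 6 ≤ 7.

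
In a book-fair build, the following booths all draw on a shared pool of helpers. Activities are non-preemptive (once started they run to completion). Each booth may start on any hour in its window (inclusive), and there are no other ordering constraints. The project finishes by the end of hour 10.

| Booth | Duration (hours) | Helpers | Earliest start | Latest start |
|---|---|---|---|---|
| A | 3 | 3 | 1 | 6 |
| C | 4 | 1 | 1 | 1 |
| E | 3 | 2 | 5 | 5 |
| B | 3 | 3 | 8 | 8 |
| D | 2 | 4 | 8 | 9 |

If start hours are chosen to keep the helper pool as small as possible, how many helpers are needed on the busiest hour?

Schedule A@1, C@1, E@5, B@8, D@8: h1:4  h2:4  h3:4  h4:1  h5:2  h6:2  h7:2  h8:7  h9:7  h10:3 — peak 7.
No arrangement of the 12 feasible schedules does better.

7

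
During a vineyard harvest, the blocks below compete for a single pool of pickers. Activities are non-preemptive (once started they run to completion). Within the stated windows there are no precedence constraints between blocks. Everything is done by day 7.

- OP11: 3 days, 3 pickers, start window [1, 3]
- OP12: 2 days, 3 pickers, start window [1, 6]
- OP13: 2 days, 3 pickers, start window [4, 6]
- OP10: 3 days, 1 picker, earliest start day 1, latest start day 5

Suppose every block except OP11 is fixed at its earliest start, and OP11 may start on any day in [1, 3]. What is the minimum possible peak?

6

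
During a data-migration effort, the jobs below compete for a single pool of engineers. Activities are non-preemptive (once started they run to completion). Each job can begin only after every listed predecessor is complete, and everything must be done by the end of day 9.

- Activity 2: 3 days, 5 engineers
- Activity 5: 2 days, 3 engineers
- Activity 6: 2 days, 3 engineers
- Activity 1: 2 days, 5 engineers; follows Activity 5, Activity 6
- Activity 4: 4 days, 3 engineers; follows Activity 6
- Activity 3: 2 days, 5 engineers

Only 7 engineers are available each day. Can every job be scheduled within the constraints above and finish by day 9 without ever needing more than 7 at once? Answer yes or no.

no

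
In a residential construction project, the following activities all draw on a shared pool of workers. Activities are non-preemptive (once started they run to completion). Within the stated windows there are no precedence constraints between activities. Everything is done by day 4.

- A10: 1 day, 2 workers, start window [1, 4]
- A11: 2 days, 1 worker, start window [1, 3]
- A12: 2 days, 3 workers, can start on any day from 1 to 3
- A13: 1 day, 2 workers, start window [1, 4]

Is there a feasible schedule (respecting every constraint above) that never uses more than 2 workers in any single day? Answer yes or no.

no

Total worker-days = 12; over 4 days the average is 12/4 > 2, so some day must exceed 2.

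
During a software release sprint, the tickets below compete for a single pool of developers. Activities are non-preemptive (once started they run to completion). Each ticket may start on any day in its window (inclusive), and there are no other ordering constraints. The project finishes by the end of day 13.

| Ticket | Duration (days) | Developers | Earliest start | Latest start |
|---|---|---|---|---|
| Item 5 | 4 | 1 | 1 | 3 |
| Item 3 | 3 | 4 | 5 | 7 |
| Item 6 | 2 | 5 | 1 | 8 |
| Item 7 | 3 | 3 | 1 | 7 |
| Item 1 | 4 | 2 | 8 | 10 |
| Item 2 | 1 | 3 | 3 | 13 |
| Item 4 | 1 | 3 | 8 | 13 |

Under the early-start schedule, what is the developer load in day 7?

4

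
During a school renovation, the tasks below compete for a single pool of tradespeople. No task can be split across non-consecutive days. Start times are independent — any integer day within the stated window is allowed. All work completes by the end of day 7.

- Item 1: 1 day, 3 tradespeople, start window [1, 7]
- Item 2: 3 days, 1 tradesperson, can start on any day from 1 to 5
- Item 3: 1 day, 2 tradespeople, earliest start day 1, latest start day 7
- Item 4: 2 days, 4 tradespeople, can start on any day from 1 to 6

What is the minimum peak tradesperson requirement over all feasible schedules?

Early-start (Item 1@1, Item 2@1, Item 3@1, Item 4@1) gives peak 10: d1:10  d2:5  d3:1  d4:0  d5:0  d6:0  d7:0.
Shift Item 3→2, Item 4→4.
Schedule Item 1@1, Item 2@1, Item 3@2, Item 4@4: d1:4  d2:3  d3:1  d4:4  d5:4  d6:0  d7:0 — peak 4.

4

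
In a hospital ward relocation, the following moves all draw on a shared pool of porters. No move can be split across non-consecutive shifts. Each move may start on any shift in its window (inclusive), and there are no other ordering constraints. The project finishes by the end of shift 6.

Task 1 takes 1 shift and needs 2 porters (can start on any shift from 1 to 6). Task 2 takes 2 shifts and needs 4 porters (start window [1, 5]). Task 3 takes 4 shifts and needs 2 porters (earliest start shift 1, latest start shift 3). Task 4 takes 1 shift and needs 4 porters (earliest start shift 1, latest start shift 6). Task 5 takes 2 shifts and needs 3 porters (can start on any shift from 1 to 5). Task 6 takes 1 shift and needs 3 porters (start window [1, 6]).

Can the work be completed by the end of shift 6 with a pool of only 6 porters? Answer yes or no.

Schedule Task 1@1, Task 2@1, Task 3@2, Task 4@3, Task 5@4, Task 6@6: s1:6  s2:6  s3:6  s4:5  s5:5  s6:3 — peak 6 ≤ 6.

yes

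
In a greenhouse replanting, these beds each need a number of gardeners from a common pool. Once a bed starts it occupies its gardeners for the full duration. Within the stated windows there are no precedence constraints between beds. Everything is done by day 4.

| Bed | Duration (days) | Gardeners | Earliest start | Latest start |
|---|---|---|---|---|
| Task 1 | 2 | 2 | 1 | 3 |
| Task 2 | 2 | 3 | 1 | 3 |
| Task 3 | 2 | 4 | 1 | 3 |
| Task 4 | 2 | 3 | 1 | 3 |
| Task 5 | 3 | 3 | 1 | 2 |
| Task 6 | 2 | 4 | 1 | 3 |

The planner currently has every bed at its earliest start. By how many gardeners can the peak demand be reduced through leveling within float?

8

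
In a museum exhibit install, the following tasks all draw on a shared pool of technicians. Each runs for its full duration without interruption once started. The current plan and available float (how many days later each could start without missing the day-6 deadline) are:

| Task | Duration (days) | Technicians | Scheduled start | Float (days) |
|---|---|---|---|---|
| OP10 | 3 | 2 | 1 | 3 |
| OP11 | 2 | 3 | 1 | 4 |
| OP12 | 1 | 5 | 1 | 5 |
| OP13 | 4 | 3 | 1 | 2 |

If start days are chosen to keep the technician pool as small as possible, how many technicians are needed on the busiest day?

Early-start (OP10@1, OP11@1, OP12@1, OP13@1) gives peak 13: d1:13  d2:8  d3:5  d4:3  d5:0  d6:0.
Shift OP11→4, OP12→6.
Schedule OP10@1, OP11@4, OP12@6, OP13@1: d1:5  d2:5  d3:5  d4:6  d5:3  d6:5 — peak 6.

6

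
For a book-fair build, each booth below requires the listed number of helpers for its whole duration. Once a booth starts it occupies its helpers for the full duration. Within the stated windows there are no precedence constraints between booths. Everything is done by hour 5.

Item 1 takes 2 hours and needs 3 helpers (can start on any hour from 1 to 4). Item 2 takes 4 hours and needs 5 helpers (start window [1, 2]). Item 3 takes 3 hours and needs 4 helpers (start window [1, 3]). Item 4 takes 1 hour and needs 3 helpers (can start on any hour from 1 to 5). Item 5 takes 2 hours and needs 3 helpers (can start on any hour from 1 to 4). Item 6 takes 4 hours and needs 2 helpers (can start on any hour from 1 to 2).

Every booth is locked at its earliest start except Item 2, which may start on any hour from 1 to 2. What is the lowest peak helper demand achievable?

Item 2@1: h1:20  h2:17  h3:11  h4:7  h5:0 → peak 20
Item 2@2: h1:15  h2:17  h3:11  h4:7  h5:5 → peak 17
Best is Item 2@2, peak 17.

17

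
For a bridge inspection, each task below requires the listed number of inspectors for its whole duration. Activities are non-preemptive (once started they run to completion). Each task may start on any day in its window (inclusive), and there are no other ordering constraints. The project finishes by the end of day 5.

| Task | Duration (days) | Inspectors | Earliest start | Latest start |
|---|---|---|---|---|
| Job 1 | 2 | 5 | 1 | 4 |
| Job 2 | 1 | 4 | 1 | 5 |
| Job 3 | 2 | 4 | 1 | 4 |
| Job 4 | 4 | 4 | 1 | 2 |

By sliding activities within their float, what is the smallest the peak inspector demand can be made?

9

Early-start (Job 1@1, Job 2@1, Job 3@1, Job 4@1) gives peak 17: d1:17  d2:13  d3:4  d4:4  d5:0.
Shift Job 3→3, Job 4→2.
Schedule Job 1@1, Job 2@1, Job 3@3, Job 4@2: d1:9  d2:9  d3:8  d4:8  d5:4 — peak 9.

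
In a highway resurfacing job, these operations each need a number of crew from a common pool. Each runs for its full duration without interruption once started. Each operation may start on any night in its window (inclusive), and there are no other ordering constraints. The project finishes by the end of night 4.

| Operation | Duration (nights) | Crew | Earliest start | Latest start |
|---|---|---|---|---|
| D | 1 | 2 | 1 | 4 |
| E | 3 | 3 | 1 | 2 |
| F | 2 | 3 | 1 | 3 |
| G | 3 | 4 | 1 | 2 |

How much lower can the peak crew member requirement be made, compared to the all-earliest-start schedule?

2

Early-start peak: n1:12  n2:10  n3:7  n4:0 ⇒ 12.
Leveled (D@1, E@1, F@1, G@2): n1:8  n2:10  n3:7  n4:4 ⇒ 10.
Reduction 12 − 10 = 2.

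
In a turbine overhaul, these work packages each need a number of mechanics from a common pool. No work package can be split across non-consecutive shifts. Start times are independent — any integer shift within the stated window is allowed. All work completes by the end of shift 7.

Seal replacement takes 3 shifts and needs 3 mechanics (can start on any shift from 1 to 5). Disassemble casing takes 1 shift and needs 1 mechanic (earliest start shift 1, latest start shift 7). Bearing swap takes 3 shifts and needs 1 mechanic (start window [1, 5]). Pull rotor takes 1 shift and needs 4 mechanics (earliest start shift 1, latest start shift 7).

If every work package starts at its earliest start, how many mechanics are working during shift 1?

9

At early start, shift 1 has: Seal replacement, Disassemble casing, Bearing swap, Pull rotor.
Demand: 3 + 1 + 1 + 4 = 9.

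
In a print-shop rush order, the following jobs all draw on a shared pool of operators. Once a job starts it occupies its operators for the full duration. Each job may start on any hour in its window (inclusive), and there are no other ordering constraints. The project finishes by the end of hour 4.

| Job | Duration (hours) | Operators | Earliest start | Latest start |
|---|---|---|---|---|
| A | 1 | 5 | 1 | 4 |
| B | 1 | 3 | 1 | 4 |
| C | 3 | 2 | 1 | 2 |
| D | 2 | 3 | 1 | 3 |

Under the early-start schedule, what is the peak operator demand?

Early-start schedule: A@1, B@1, C@1, D@1.
Load per hour: hour 1: 13, hour 2: 5, hour 3: 2, hour 4: 0.
Peak is 13.

13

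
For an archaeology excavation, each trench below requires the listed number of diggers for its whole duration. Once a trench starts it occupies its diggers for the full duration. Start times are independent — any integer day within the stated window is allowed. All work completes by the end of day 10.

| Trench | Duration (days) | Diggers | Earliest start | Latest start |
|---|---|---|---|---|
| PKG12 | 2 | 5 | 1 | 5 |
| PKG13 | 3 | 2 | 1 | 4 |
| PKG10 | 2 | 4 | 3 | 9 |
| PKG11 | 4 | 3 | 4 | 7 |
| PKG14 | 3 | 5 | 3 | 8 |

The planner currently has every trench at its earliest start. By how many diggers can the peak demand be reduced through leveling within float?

5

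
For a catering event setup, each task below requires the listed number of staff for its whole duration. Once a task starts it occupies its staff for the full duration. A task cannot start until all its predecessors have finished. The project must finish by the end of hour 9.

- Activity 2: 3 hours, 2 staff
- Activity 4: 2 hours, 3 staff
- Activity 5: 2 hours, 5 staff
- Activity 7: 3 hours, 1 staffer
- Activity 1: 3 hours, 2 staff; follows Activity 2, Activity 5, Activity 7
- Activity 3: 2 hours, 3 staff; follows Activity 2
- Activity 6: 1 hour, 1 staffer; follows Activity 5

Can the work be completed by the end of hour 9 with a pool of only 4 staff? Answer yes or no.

no

Total staffer-hours = 38; over 9 hours the average is 38/9 > 4, so some hour must exceed 4.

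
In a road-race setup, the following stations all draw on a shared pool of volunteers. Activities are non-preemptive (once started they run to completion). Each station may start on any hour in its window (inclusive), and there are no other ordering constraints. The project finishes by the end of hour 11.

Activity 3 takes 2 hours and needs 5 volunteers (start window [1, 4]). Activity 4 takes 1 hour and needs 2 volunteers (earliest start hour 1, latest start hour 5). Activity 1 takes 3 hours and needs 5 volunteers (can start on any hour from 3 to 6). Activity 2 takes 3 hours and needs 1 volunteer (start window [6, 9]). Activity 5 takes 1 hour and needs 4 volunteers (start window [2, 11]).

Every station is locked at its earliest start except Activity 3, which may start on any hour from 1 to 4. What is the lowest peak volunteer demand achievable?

9

Activity 3@1: h1:7  h2:9  h3:5  h4:5  h5:5  h6:1  h7:1  h8:1  h9:0  h10:0  h11:0 → peak 9
Activity 3@2: h1:2  h2:9  h3:10  h4:5  h5:5  h6:1  h7:1  h8:1  h9:0  h10:0  h11:0 → peak 10
Activity 3@3: h1:2  h2:4  h3:10  h4:10  h5:5  h6:1  h7:1  h8:1  h9:0  h10:0  h11:0 → peak 10
Activity 3@4: h1:2  h2:4  h3:5  h4:10  h5:10  h6:1  h7:1  h8:1  h9:0  h10:0  h11:0 → peak 10
Best is Activity 3@1, peak 9.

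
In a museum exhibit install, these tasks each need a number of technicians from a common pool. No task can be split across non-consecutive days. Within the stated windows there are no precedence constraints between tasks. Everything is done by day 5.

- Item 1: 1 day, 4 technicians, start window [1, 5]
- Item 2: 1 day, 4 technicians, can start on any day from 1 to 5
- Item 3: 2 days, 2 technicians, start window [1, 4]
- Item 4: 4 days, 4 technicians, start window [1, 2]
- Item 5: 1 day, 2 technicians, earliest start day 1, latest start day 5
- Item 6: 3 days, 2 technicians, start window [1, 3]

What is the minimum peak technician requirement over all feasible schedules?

8

Early-start (Item 1@1, Item 2@1, Item 3@1, Item 4@1, Item 5@1, Item 6@1) gives peak 18: d1:18  d2:8  d3:6  d4:4  d5:0.
Shift Item 3→2, Item 4→2, Item 5→2, Item 6→3.
Schedule Item 1@1, Item 2@1, Item 3@2, Item 4@2, Item 5@2, Item 6@3: d1:8  d2:8  d3:8  d4:6  d5:6 — peak 8.
Total technician-days = 36 over 5 days ⇒ peak ≥ ⌈36/5⌉ = 8, so 8 is optimal.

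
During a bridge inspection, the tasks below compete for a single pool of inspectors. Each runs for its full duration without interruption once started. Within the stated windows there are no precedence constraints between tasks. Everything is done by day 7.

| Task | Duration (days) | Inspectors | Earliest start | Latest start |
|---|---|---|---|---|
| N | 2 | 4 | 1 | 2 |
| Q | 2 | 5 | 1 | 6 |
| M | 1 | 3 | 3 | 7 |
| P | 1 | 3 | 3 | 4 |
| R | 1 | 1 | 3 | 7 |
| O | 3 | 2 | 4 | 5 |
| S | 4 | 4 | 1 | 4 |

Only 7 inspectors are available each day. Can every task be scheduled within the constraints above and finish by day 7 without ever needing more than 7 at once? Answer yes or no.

The minimum achievable peak is 8; 7 < 8, so no feasible schedule stays within the cap.

no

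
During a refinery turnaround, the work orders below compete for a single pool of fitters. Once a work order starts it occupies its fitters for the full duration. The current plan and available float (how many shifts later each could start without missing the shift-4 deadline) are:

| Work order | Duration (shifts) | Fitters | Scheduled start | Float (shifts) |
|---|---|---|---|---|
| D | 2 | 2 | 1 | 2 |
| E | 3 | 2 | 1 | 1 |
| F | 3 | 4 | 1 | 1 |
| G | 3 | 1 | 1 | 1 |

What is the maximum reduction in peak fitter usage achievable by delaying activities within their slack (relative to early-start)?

Early-start peak: s1:9  s2:9  s3:7  s4:0 ⇒ 9.
Leveled (D@1, E@1, F@1, G@1): s1:9  s2:9  s3:7  s4:0 ⇒ 9.
Reduction 9 − 9 = 0.

0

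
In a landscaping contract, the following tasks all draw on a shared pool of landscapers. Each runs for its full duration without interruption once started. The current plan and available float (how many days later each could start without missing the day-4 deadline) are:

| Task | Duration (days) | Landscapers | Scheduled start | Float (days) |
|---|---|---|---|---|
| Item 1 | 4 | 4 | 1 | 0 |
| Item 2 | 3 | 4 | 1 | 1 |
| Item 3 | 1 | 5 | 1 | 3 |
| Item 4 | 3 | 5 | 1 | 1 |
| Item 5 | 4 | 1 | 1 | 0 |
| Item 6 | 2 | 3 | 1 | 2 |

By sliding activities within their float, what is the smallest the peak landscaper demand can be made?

17

Early-start (Item 1@1, Item 2@1, Item 3@1, Item 4@1, Item 5@1, Item 6@1) gives peak 22: d1:22  d2:17  d3:14  d4:5.
Shift Item 4→2.
Schedule Item 1@1, Item 2@1, Item 3@1, Item 4@2, Item 5@1, Item 6@1: d1:17  d2:17  d3:14  d4:10 — peak 17.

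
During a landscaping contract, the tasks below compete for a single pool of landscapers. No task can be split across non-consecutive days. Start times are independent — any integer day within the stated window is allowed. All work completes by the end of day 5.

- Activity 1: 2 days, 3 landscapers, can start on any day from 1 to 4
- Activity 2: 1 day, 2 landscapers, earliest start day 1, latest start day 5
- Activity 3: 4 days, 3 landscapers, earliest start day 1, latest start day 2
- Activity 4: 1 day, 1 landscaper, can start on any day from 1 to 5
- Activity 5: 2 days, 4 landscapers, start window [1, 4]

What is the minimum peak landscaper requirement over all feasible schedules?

Early-start (Activity 1@1, Activity 2@1, Activity 3@1, Activity 4@1, Activity 5@1) gives peak 13: d1:13  d2:10  d3:3  d4:3  d5:0.
Shift Activity 3→2, Activity 5→3.
Schedule Activity 1@1, Activity 2@1, Activity 3@2, Activity 4@1, Activity 5@3: d1:6  d2:6  d3:7  d4:7  d5:3 — peak 7.

7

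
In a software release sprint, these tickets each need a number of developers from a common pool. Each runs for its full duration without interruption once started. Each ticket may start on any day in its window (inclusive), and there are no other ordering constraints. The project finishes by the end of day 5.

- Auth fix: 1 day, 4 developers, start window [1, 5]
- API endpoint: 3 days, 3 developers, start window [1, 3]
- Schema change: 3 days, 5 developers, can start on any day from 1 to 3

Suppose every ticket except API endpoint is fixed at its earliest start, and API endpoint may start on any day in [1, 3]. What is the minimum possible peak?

9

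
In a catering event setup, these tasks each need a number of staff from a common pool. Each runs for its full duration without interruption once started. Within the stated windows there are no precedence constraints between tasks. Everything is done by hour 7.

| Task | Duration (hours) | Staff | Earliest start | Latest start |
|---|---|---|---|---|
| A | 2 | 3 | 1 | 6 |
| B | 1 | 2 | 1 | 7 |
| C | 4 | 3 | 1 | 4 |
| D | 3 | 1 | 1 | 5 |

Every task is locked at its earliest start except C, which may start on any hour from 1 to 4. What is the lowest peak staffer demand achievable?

6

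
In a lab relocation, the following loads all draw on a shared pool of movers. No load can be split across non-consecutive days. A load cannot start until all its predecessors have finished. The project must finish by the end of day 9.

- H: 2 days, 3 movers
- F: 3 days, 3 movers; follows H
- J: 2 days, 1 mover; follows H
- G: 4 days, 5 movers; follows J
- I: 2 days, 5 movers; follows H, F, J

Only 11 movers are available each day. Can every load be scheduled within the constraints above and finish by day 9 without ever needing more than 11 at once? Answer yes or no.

Schedule H@1, F@3, J@3, G@5, I@6: d1:3  d2:3  d3:4  d4:4  d5:8  d6:10  d7:10  d8:5  d9:0 — peak 10 ≤ 11.

yes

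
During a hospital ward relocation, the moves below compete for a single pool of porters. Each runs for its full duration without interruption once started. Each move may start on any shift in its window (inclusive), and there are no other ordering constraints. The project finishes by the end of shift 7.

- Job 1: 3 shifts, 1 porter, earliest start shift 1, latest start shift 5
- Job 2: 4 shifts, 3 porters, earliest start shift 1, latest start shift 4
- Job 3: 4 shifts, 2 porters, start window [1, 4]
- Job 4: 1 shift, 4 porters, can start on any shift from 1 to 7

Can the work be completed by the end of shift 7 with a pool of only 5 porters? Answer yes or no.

Schedule Job 1@1, Job 2@2, Job 3@4, Job 4@1: s1:5  s2:4  s3:4  s4:5  s5:5  s6:2  s7:2 — peak 5 ≤ 5.

yes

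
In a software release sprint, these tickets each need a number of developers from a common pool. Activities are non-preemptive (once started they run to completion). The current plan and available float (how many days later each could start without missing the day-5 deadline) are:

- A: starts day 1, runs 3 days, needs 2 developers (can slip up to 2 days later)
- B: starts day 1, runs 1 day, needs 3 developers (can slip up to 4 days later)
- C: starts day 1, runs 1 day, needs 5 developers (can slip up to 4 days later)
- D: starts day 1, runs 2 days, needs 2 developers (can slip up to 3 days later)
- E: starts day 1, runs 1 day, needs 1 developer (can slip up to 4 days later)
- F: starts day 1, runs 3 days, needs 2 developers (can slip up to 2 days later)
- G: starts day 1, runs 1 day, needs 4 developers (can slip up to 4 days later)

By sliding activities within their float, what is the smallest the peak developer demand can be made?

6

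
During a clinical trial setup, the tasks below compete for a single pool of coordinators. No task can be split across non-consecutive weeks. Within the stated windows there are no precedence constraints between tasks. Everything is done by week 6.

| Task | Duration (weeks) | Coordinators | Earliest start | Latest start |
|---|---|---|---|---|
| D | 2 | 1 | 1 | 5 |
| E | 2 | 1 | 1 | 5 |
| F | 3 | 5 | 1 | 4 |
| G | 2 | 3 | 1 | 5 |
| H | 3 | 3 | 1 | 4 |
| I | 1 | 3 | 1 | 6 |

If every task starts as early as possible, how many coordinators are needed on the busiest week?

Early-start schedule: D@1, E@1, F@1, G@1, H@1, I@1.
Load per week: week 1: 16, week 2: 13, week 3: 8, week 4: 0, week 5: 0, week 6: 0.
Peak is 16.

16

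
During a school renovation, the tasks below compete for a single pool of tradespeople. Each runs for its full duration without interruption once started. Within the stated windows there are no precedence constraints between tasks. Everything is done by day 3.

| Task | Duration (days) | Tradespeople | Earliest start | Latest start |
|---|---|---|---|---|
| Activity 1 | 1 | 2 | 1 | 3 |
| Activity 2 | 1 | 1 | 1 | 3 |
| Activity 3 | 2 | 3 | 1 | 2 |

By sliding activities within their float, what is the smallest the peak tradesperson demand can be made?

Early-start (Activity 1@1, Activity 2@1, Activity 3@1) gives peak 6: d1:6  d2:3  d3:0.
Shift Activity 3→2.
Schedule Activity 1@1, Activity 2@1, Activity 3@2: d1:3  d2:3  d3:3 — peak 3.
Total tradesperson-days = 9 over 3 days ⇒ peak ≥ ⌈9/3⌉ = 3, so 3 is optimal.

3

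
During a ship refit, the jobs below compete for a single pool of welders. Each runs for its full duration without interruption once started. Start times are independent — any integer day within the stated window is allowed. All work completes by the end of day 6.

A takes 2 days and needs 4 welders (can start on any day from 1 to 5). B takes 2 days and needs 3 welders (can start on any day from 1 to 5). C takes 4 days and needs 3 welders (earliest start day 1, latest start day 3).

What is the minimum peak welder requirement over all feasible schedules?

6

Early-start (A@1, B@1, C@1) gives peak 10: d1:10  d2:10  d3:3  d4:3  d5:0  d6:0.
Shift B→3, C→3.
Schedule A@1, B@3, C@3: d1:4  d2:4  d3:6  d4:6  d5:3  d6:3 — peak 6.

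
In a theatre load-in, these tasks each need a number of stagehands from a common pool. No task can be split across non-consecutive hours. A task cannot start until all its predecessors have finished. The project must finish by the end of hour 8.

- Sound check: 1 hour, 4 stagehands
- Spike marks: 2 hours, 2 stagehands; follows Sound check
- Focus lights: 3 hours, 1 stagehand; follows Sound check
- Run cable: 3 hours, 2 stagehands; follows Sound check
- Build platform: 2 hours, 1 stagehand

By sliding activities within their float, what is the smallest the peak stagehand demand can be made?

Early-start (Sound check@1, Spike marks@2, Focus lights@2, Run cable@2, Build platform@1) gives peak 6: h1:5  h2:6  h3:5  h4:3  h5:0  h6:0  h7:0  h8:0.
Shift Run cable→4, Build platform→2.
Schedule Sound check@1, Spike marks@2, Focus lights@2, Run cable@4, Build platform@2: h1:4  h2:4  h3:4  h4:3  h5:2  h6:2  h7:0  h8:0 — peak 4.

4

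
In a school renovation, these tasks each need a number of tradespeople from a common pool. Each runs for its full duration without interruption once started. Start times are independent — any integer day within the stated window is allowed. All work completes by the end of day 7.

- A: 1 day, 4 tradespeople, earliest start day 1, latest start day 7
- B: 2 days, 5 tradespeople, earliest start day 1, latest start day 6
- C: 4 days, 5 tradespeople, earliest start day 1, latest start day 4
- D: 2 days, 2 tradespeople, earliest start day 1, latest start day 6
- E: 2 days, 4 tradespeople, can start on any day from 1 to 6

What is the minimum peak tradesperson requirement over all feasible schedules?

9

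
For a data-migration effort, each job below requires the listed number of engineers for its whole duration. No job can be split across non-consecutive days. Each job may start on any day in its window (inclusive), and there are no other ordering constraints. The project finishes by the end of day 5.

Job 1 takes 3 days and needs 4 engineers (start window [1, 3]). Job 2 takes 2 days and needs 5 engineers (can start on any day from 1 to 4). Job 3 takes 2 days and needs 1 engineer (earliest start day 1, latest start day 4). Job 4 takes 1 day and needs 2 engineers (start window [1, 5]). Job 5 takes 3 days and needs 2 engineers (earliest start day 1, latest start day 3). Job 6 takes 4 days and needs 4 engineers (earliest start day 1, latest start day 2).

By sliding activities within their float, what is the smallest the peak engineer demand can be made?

10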